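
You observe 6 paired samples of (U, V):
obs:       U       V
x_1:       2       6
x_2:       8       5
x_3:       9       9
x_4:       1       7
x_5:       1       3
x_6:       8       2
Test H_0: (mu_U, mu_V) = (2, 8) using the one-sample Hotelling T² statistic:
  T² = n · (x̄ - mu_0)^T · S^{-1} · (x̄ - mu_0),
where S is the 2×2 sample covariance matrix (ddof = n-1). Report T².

Step 1 — sample mean vector:
  mean(U) = (2 + 8 + 9 + 1 + 1 + 8) / 6 = 29/6 = 4.8333
  mean(V) = (6 + 5 + 9 + 7 + 3 + 2) / 6 = 32/6 = 5.3333
  x̄ = (4.8333, 5.3333),  deviation x̄ - mu_0 = (4.8333, 5.3333) - (2, 8) = (2.8333, -2.6667).

Step 2 — sample covariance matrix, S[i,j] = (1/(n-1)) · Σ_k (x_{k,i} - mean_i) · (x_{k,j} - mean_j), divisor n-1 = 5:
  S[U,U] = ((-2.8333)·(-2.8333) + (3.1667)·(3.1667) + (4.1667)·(4.1667) + (-3.8333)·(-3.8333) + (-3.8333)·(-3.8333) + (3.1667)·(3.1667)) / 5 = 74.8333/5 = 14.9667
  S[U,V] = ((-2.8333)·(0.6667) + (3.1667)·(-0.3333) + (4.1667)·(3.6667) + (-3.8333)·(1.6667) + (-3.8333)·(-2.3333) + (3.1667)·(-3.3333)) / 5 = 4.3333/5 = 0.8667
  S[V,V] = ((0.6667)·(0.6667) + (-0.3333)·(-0.3333) + (3.6667)·(3.6667) + (1.6667)·(1.6667) + (-2.3333)·(-2.3333) + (-3.3333)·(-3.3333)) / 5 = 33.3333/5 = 6.6667
  S = [[14.9667, 0.8667],
 [0.8667, 6.6667]].

Step 3 — invert S. det(S) = 14.9667·6.6667 - (0.8667)² = 99.0267.
  S^{-1} = (1/det) · [[d, -b], [-b, a]] = [[0.0673, -0.0088],
 [-0.0088, 0.1511]].

Step 4 — quadratic form (x̄ - mu_0)^T · S^{-1} · (x̄ - mu_0):
  S^{-1} · (x̄ - mu_0) = (0.2141, -0.4278),
  (x̄ - mu_0)^T · [...] = (2.8333)·(0.2141) + (-2.6667)·(-0.4278) = 1.7475.

Step 5 — scale by n: T² = 6 · 1.7475 = 10.4847.

T² ≈ 10.4847


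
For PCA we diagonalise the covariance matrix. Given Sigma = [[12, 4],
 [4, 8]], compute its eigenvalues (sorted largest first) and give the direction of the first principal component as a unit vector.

Step 1 — characteristic polynomial of 2×2 Sigma:
  det(Sigma - λI) = λ² - trace · λ + det = 0.
  trace = 12 + 8 = 20, det = 12·8 - (4)² = 80.
Step 2 — discriminant:
  Δ = trace² - 4·det = 400 - 320 = 80.
Step 3 — eigenvalues:
  λ = (trace ± √Δ)/2 = (20 ± 8.9443)/2,
  λ_1 = 14.4721,  λ_2 = 5.5279.

Step 4 — unit eigenvector for λ_1: solve (Sigma - λ_1 I)v = 0. First row:
  (12 - 14.4721)·v_x + (4)·v_y = 0, i.e. (-2.4721)·v_x + (4)·v_y = 0,
  so v ∝ (b, λ_1 - a) = (4, 2.4721) = u.
  ||u|| = √((4)² + (2.4721)²) = √(22.1115) ≈ 4.7023,
  v_1 = u/||u|| ≈ (0.8507, 0.5257) (||v_1|| = 1).

λ_1 = 14.4721,  λ_2 = 5.5279;  v_1 ≈ (0.8507, 0.5257)


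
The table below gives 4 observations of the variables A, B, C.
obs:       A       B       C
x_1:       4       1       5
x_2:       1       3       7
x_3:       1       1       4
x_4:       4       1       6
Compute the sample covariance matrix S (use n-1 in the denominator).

Step 1 — column means:
  mean(A) = (4 + 1 + 1 + 4) / 4 = 10/4 = 2.5
  mean(B) = (1 + 3 + 1 + 1) / 4 = 6/4 = 1.5
  mean(C) = (5 + 7 + 4 + 6) / 4 = 22/4 = 5.5

Step 2 — sample covariance S[i,j] = (1/(n-1)) · Σ_k (x_{k,i} - mean_i) · (x_{k,j} - mean_j), with n-1 = 3.
  S[A,A] = ((1.5)·(1.5) + (-1.5)·(-1.5) + (-1.5)·(-1.5) + (1.5)·(1.5)) / 3 = 9/3 = 3
  S[A,B] = ((1.5)·(-0.5) + (-1.5)·(1.5) + (-1.5)·(-0.5) + (1.5)·(-0.5)) / 3 = -3/3 = -1
  S[A,C] = ((1.5)·(-0.5) + (-1.5)·(1.5) + (-1.5)·(-1.5) + (1.5)·(0.5)) / 3 = 0/3 = 0
  S[B,B] = ((-0.5)·(-0.5) + (1.5)·(1.5) + (-0.5)·(-0.5) + (-0.5)·(-0.5)) / 3 = 3/3 = 1
  S[B,C] = ((-0.5)·(-0.5) + (1.5)·(1.5) + (-0.5)·(-1.5) + (-0.5)·(0.5)) / 3 = 3/3 = 1
  S[C,C] = ((-0.5)·(-0.5) + (1.5)·(1.5) + (-1.5)·(-1.5) + (0.5)·(0.5)) / 3 = 5/3 = 1.6667

S is symmetric (S[j,i] = S[i,j]). Assembling:

S = [[3, -1, 0],
 [-1, 1, 1],
 [0, 1, 1.6667]]


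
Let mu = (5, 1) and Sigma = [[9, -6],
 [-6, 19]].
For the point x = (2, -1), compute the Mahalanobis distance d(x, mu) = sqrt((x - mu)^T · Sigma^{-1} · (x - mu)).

Step 1 — centre the observation: (x - mu) = (-3, -2).

Step 2 — invert Sigma. det(Sigma) = 9·19 - (-6)² = 135.
  Sigma^{-1} = (1/det) · [[d, -b], [-b, a]] = [[0.1407, 0.0444],
 [0.0444, 0.0667]].

Step 3 — form the quadratic (x - mu)^T · Sigma^{-1} · (x - mu):
  Sigma^{-1} · (x - mu) = (-0.5111, -0.2667).
  (x - mu)^T · [Sigma^{-1} · (x - mu)] = (-3)·(-0.5111) + (-2)·(-0.2667) = 2.0667.

Step 4 — take square root: d = √(2.0667) ≈ 1.4376.

d(x, mu) = √(2.0667) ≈ 1.4376


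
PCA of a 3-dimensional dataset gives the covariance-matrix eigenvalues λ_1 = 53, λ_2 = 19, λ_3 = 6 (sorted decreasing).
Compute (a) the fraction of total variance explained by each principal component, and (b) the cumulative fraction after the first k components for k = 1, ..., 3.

Step 1 — total variance = trace(Sigma) = Σ λ_i = 53 + 19 + 6 = 78.

Step 2 — fraction explained by component i = λ_i / Σ λ:
  PC1: 53/78 = 0.6795
  PC2: 19/78 = 0.2436
  PC3: 6/78 = 0.0769

Step 3 — cumulative fraction after k components = (λ_1 + ... + λ_k) / Σ λ:
  k = 1: 53/78 = 0.6795
  k = 2: (53 + 19)/78 = 72/78 = 0.9231
  k = 3: (53 + 19 + 6)/78 = 78/78 = 1

Summary (fraction, with percent):

explained: PC1 0.6795 (67.95%), PC2 0.2436 (24.36%), PC3 0.0769 (7.69%);  cumulative: 0.6795, 0.9231, 1


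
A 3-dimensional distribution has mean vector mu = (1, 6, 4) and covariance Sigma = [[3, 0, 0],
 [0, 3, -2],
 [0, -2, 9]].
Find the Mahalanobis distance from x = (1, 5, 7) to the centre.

Step 1 — centre the observation: (x - mu) = (0, -1, 3).

Step 2 — invert Sigma (cofactor / det for 3×3, or solve directly):
  Sigma^{-1} = [[0.3333, 0, 0],
 [0, 0.3913, 0.087],
 [0, 0.087, 0.1304]].

Step 3 — form the quadratic (x - mu)^T · Sigma^{-1} · (x - mu):
  Sigma^{-1} · (x - mu) = (0, -0.1304, 0.3043).
  (x - mu)^T · [Sigma^{-1} · (x - mu)] = (0)·(0) + (-1)·(-0.1304) + (3)·(0.3043) = 1.0435.

Step 4 — take square root: d = √(1.0435) ≈ 1.0215.

d(x, mu) = √(1.0435) ≈ 1.0215


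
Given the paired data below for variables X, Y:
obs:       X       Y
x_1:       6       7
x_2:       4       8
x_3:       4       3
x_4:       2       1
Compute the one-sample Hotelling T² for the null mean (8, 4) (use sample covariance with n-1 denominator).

Step 1 — sample mean vector:
  mean(X) = (6 + 4 + 4 + 2) / 4 = 16/4 = 4
  mean(Y) = (7 + 8 + 3 + 1) / 4 = 19/4 = 4.75
  x̄ = (4, 4.75),  deviation x̄ - mu_0 = (4, 4.75) - (8, 4) = (-4, 0.75).

Step 2 — sample covariance matrix, S[i,j] = (1/(n-1)) · Σ_k (x_{k,i} - mean_i) · (x_{k,j} - mean_j), divisor n-1 = 3:
  S[X,X] = ((2)·(2) + (0)·(0) + (0)·(0) + (-2)·(-2)) / 3 = 8/3 = 2.6667
  S[X,Y] = ((2)·(2.25) + (0)·(3.25) + (0)·(-1.75) + (-2)·(-3.75)) / 3 = 12/3 = 4
  S[Y,Y] = ((2.25)·(2.25) + (3.25)·(3.25) + (-1.75)·(-1.75) + (-3.75)·(-3.75)) / 3 = 32.75/3 = 10.9167
  S = [[2.6667, 4],
 [4, 10.9167]].

Step 3 — invert S. det(S) = 2.6667·10.9167 - (4)² = 13.1111.
  S^{-1} = (1/det) · [[d, -b], [-b, a]] = [[0.8326, -0.3051],
 [-0.3051, 0.2034]].

Step 4 — quadratic form (x̄ - mu_0)^T · S^{-1} · (x̄ - mu_0):
  S^{-1} · (x̄ - mu_0) = (-3.5593, 1.3729),
  (x̄ - mu_0)^T · [...] = (-4)·(-3.5593) + (0.75)·(1.3729) = 15.2669.

Step 5 — scale by n: T² = 4 · 15.2669 = 61.0678.

T² ≈ 61.0678


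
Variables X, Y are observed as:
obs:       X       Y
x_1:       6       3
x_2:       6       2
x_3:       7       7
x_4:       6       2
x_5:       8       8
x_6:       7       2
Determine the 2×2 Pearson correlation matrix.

Step 1 — column means:
  mean(X) = (6 + 6 + 7 + 6 + 8 + 7) / 6 = 40/6 = 6.6667
  mean(Y) = (3 + 2 + 7 + 2 + 8 + 2) / 6 = 24/6 = 4

Step 2 — sample variances and covariances s[i,j] = (1/(n-1)) · Σ_k (x_{k,i} - mean_i) · (x_{k,j} - mean_j), with n-1 = 5:
  s[X,X] = ((-0.6667)·(-0.6667) + (-0.6667)·(-0.6667) + (0.3333)·(0.3333) + (-0.6667)·(-0.6667) + (1.3333)·(1.3333) + (0.3333)·(0.3333)) / 5 = 3.3333/5 = 0.6667
  s[X,Y] = ((-0.6667)·(-1) + (-0.6667)·(-2) + (0.3333)·(3) + (-0.6667)·(-2) + (1.3333)·(4) + (0.3333)·(-2)) / 5 = 9/5 = 1.8
  s[Y,Y] = ((-1)·(-1) + (-2)·(-2) + (3)·(3) + (-2)·(-2) + (4)·(4) + (-2)·(-2)) / 5 = 38/5 = 7.6
  Sample standard deviations s_i = √(s[i,i]):
  s(X) = √(0.6667) = 0.8165
  s(Y) = √(7.6) = 2.7568

Step 3 — r_{ij} = s_{ij} / (s_i · s_j):
  r[X,X] = 1 (diagonal).
  r[X,Y] = 1.8 / (0.8165 · 2.7568) = 1.8 / 2.2509 = 0.7997
  r[Y,Y] = 1 (diagonal).

R is symmetric with unit diagonal. Assembling:

R = [[1, 0.7997],
 [0.7997, 1]]


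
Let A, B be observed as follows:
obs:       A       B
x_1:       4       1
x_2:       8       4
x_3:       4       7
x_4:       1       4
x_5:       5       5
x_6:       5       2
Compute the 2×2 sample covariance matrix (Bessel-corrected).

Step 1 — column means:
  mean(A) = (4 + 8 + 4 + 1 + 5 + 5) / 6 = 27/6 = 4.5
  mean(B) = (1 + 4 + 7 + 4 + 5 + 2) / 6 = 23/6 = 3.8333

Step 2 — sample covariance S[i,j] = (1/(n-1)) · Σ_k (x_{k,i} - mean_i) · (x_{k,j} - mean_j), with n-1 = 5.
  S[A,A] = ((-0.5)·(-0.5) + (3.5)·(3.5) + (-0.5)·(-0.5) + (-3.5)·(-3.5) + (0.5)·(0.5) + (0.5)·(0.5)) / 5 = 25.5/5 = 5.1
  S[A,B] = ((-0.5)·(-2.8333) + (3.5)·(0.1667) + (-0.5)·(3.1667) + (-3.5)·(0.1667) + (0.5)·(1.1667) + (0.5)·(-1.8333)) / 5 = -0.5/5 = -0.1
  S[B,B] = ((-2.8333)·(-2.8333) + (0.1667)·(0.1667) + (3.1667)·(3.1667) + (0.1667)·(0.1667) + (1.1667)·(1.1667) + (-1.8333)·(-1.8333)) / 5 = 22.8333/5 = 4.5667

S is symmetric (S[j,i] = S[i,j]). Assembling:

S = [[5.1, -0.1],
 [-0.1, 4.5667]]


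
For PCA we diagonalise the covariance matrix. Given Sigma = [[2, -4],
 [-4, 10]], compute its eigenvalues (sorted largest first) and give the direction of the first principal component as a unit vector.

Step 1 — characteristic polynomial of 2×2 Sigma:
  det(Sigma - λI) = λ² - trace · λ + det = 0.
  trace = 2 + 10 = 12, det = 2·10 - (-4)² = 4.
Step 2 — discriminant:
  Δ = trace² - 4·det = 144 - 16 = 128.
Step 3 — eigenvalues:
  λ = (trace ± √Δ)/2 = (12 ± 11.3137)/2,
  λ_1 = 11.6569,  λ_2 = 0.3431.

Step 4 — unit eigenvector for λ_1: solve (Sigma - λ_1 I)v = 0. First row:
  (2 - 11.6569)·v_x + (-4)·v_y = 0, i.e. (-9.6569)·v_x + (-4)·v_y = 0,
  so v ∝ (b, λ_1 - a) = (-4, 9.6569); multiply by -1 so the first entry is positive: u = (4, -9.6569).
  ||u|| = √((4)² + (-9.6569)²) = √(109.2548) ≈ 10.4525,
  v_1 = u/||u|| ≈ (0.3827, -0.9239) (||v_1|| = 1).

λ_1 = 11.6569,  λ_2 = 0.3431;  v_1 ≈ (0.3827, -0.9239)


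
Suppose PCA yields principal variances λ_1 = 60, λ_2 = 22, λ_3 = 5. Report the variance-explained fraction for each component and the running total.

Step 1 — total variance = trace(Sigma) = Σ λ_i = 60 + 22 + 5 = 87.

Step 2 — fraction explained by component i = λ_i / Σ λ:
  PC1: 60/87 = 0.6897
  PC2: 22/87 = 0.2529
  PC3: 5/87 = 0.0575

Step 3 — cumulative fraction after k components = (λ_1 + ... + λ_k) / Σ λ:
  k = 1: 60/87 = 0.6897
  k = 2: (60 + 22)/87 = 82/87 = 0.9425
  k = 3: (60 + 22 + 5)/87 = 87/87 = 1

Summary (fraction, with percent):

explained: PC1 0.6897 (68.97%), PC2 0.2529 (25.29%), PC3 0.0575 (5.75%);  cumulative: 0.6897, 0.9425, 1


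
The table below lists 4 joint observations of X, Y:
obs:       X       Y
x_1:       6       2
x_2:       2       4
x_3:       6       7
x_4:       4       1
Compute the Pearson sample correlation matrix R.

Step 1 — column means:
  mean(X) = (6 + 2 + 6 + 4) / 4 = 18/4 = 4.5
  mean(Y) = (2 + 4 + 7 + 1) / 4 = 14/4 = 3.5

Step 2 — sample variances and covariances s[i,j] = (1/(n-1)) · Σ_k (x_{k,i} - mean_i) · (x_{k,j} - mean_j), with n-1 = 3:
  s[X,X] = ((1.5)·(1.5) + (-2.5)·(-2.5) + (1.5)·(1.5) + (-0.5)·(-0.5)) / 3 = 11/3 = 3.6667
  s[X,Y] = ((1.5)·(-1.5) + (-2.5)·(0.5) + (1.5)·(3.5) + (-0.5)·(-2.5)) / 3 = 3/3 = 1
  s[Y,Y] = ((-1.5)·(-1.5) + (0.5)·(0.5) + (3.5)·(3.5) + (-2.5)·(-2.5)) / 3 = 21/3 = 7
  Sample standard deviations s_i = √(s[i,i]):
  s(X) = √(3.6667) = 1.9149
  s(Y) = √(7) = 2.6458

Step 3 — r_{ij} = s_{ij} / (s_i · s_j):
  r[X,X] = 1 (diagonal).
  r[X,Y] = 1 / (1.9149 · 2.6458) = 1 / 5.0662 = 0.1974
  r[Y,Y] = 1 (diagonal).

R is symmetric with unit diagonal. Assembling:

R = [[1, 0.1974],
 [0.1974, 1]]


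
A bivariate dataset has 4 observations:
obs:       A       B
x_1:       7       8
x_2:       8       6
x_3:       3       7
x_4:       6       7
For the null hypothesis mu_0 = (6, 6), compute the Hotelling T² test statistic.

Step 1 — sample mean vector:
  mean(A) = (7 + 8 + 3 + 6) / 4 = 24/4 = 6
  mean(B) = (8 + 6 + 7 + 7) / 4 = 28/4 = 7
  x̄ = (6, 7),  deviation x̄ - mu_0 = (6, 7) - (6, 6) = (0, 1).

Step 2 — sample covariance matrix, S[i,j] = (1/(n-1)) · Σ_k (x_{k,i} - mean_i) · (x_{k,j} - mean_j), divisor n-1 = 3:
  S[A,A] = ((1)·(1) + (2)·(2) + (-3)·(-3) + (0)·(0)) / 3 = 14/3 = 4.6667
  S[A,B] = ((1)·(1) + (2)·(-1) + (-3)·(0) + (0)·(0)) / 3 = -1/3 = -0.3333
  S[B,B] = ((1)·(1) + (-1)·(-1) + (0)·(0) + (0)·(0)) / 3 = 2/3 = 0.6667
  S = [[4.6667, -0.3333],
 [-0.3333, 0.6667]].

Step 3 — invert S. det(S) = 4.6667·0.6667 - (-0.3333)² = 3.
  S^{-1} = (1/det) · [[d, -b], [-b, a]] = [[0.2222, 0.1111],
 [0.1111, 1.5556]].

Step 4 — quadratic form (x̄ - mu_0)^T · S^{-1} · (x̄ - mu_0):
  S^{-1} · (x̄ - mu_0) = (0.1111, 1.5556),
  (x̄ - mu_0)^T · [...] = (0)·(0.1111) + (1)·(1.5556) = 1.5556.

Step 5 — scale by n: T² = 4 · 1.5556 = 6.2222.

T² ≈ 6.2222


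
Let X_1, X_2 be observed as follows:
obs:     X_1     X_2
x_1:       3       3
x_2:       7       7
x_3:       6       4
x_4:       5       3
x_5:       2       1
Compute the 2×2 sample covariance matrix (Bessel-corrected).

Step 1 — column means:
  mean(X_1) = (3 + 7 + 6 + 5 + 2) / 5 = 23/5 = 4.6
  mean(X_2) = (3 + 7 + 4 + 3 + 1) / 5 = 18/5 = 3.6

Step 2 — sample covariance S[i,j] = (1/(n-1)) · Σ_k (x_{k,i} - mean_i) · (x_{k,j} - mean_j), with n-1 = 4.
  S[X_1,X_1] = ((-1.6)·(-1.6) + (2.4)·(2.4) + (1.4)·(1.4) + (0.4)·(0.4) + (-2.6)·(-2.6)) / 4 = 17.2/4 = 4.3
  S[X_1,X_2] = ((-1.6)·(-0.6) + (2.4)·(3.4) + (1.4)·(0.4) + (0.4)·(-0.6) + (-2.6)·(-2.6)) / 4 = 16.2/4 = 4.05
  S[X_2,X_2] = ((-0.6)·(-0.6) + (3.4)·(3.4) + (0.4)·(0.4) + (-0.6)·(-0.6) + (-2.6)·(-2.6)) / 4 = 19.2/4 = 4.8

S is symmetric (S[j,i] = S[i,j]). Assembling:

S = [[4.3, 4.05],
 [4.05, 4.8]]


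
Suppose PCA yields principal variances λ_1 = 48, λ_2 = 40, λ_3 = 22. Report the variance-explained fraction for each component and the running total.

Step 1 — total variance = trace(Sigma) = Σ λ_i = 48 + 40 + 22 = 110.

Step 2 — fraction explained by component i = λ_i / Σ λ:
  PC1: 48/110 = 0.4364
  PC2: 40/110 = 0.3636
  PC3: 22/110 = 0.2

Step 3 — cumulative fraction after k components = (λ_1 + ... + λ_k) / Σ λ:
  k = 1: 48/110 = 0.4364
  k = 2: (48 + 40)/110 = 88/110 = 0.8
  k = 3: (48 + 40 + 22)/110 = 110/110 = 1

Summary (fraction, with percent):

explained: PC1 0.4364 (43.64%), PC2 0.3636 (36.36%), PC3 0.2 (20%);  cumulative: 0.4364, 0.8, 1


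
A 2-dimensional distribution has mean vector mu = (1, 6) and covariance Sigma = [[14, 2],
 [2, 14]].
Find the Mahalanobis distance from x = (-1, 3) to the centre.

Step 1 — centre the observation: (x - mu) = (-2, -3).

Step 2 — invert Sigma. det(Sigma) = 14·14 - (2)² = 192.
  Sigma^{-1} = (1/det) · [[d, -b], [-b, a]] = [[0.0729, -0.0104],
 [-0.0104, 0.0729]].

Step 3 — form the quadratic (x - mu)^T · Sigma^{-1} · (x - mu):
  Sigma^{-1} · (x - mu) = (-0.1146, -0.1979).
  (x - mu)^T · [Sigma^{-1} · (x - mu)] = (-2)·(-0.1146) + (-3)·(-0.1979) = 0.8229.

Step 4 — take square root: d = √(0.8229) ≈ 0.9071.

d(x, mu) = √(0.8229) ≈ 0.9071


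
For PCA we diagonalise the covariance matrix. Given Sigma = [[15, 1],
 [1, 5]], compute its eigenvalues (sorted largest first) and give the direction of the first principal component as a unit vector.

Step 1 — characteristic polynomial of 2×2 Sigma:
  det(Sigma - λI) = λ² - trace · λ + det = 0.
  trace = 15 + 5 = 20, det = 15·5 - (1)² = 74.
Step 2 — discriminant:
  Δ = trace² - 4·det = 400 - 296 = 104.
Step 3 — eigenvalues:
  λ = (trace ± √Δ)/2 = (20 ± 10.198)/2,
  λ_1 = 15.099,  λ_2 = 4.901.

Step 4 — unit eigenvector for λ_1: solve (Sigma - λ_1 I)v = 0. First row:
  (15 - 15.099)·v_x + (1)·v_y = 0, i.e. (-0.099)·v_x + (1)·v_y = 0,
  so v ∝ (b, λ_1 - a) = (1, 0.099) = u.
  ||u|| = √((1)² + (0.099)²) = √(1.0098) ≈ 1.0049,
  v_1 = u/||u|| ≈ (0.9951, 0.0985) (||v_1|| = 1).

λ_1 = 15.099,  λ_2 = 4.901;  v_1 ≈ (0.9951, 0.0985)


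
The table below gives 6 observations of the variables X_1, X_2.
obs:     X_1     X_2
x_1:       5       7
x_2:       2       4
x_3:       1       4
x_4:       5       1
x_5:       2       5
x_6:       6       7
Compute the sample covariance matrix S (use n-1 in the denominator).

Step 1 — column means:
  mean(X_1) = (5 + 2 + 1 + 5 + 2 + 6) / 6 = 21/6 = 3.5
  mean(X_2) = (7 + 4 + 4 + 1 + 5 + 7) / 6 = 28/6 = 4.6667

Step 2 — sample covariance S[i,j] = (1/(n-1)) · Σ_k (x_{k,i} - mean_i) · (x_{k,j} - mean_j), with n-1 = 5.
  S[X_1,X_1] = ((1.5)·(1.5) + (-1.5)·(-1.5) + (-2.5)·(-2.5) + (1.5)·(1.5) + (-1.5)·(-1.5) + (2.5)·(2.5)) / 5 = 21.5/5 = 4.3
  S[X_1,X_2] = ((1.5)·(2.3333) + (-1.5)·(-0.6667) + (-2.5)·(-0.6667) + (1.5)·(-3.6667) + (-1.5)·(0.3333) + (2.5)·(2.3333)) / 5 = 6/5 = 1.2
  S[X_2,X_2] = ((2.3333)·(2.3333) + (-0.6667)·(-0.6667) + (-0.6667)·(-0.6667) + (-3.6667)·(-3.6667) + (0.3333)·(0.3333) + (2.3333)·(2.3333)) / 5 = 25.3333/5 = 5.0667

S is symmetric (S[j,i] = S[i,j]). Assembling:

S = [[4.3, 1.2],
 [1.2, 5.0667]]


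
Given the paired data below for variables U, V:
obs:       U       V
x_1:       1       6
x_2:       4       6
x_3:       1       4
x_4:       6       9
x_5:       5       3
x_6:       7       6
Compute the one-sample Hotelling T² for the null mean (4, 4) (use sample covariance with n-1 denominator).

Step 1 — sample mean vector:
  mean(U) = (1 + 4 + 1 + 6 + 5 + 7) / 6 = 24/6 = 4
  mean(V) = (6 + 6 + 4 + 9 + 3 + 6) / 6 = 34/6 = 5.6667
  x̄ = (4, 5.6667),  deviation x̄ - mu_0 = (4, 5.6667) - (4, 4) = (0, 1.6667).

Step 2 — sample covariance matrix, S[i,j] = (1/(n-1)) · Σ_k (x_{k,i} - mean_i) · (x_{k,j} - mean_j), divisor n-1 = 5:
  S[U,U] = ((-3)·(-3) + (0)·(0) + (-3)·(-3) + (2)·(2) + (1)·(1) + (3)·(3)) / 5 = 32/5 = 6.4
  S[U,V] = ((-3)·(0.3333) + (0)·(0.3333) + (-3)·(-1.6667) + (2)·(3.3333) + (1)·(-2.6667) + (3)·(0.3333)) / 5 = 9/5 = 1.8
  S[V,V] = ((0.3333)·(0.3333) + (0.3333)·(0.3333) + (-1.6667)·(-1.6667) + (3.3333)·(3.3333) + (-2.6667)·(-2.6667) + (0.3333)·(0.3333)) / 5 = 21.3333/5 = 4.2667
  S = [[6.4, 1.8],
 [1.8, 4.2667]].

Step 3 — invert S. det(S) = 6.4·4.2667 - (1.8)² = 24.0667.
  S^{-1} = (1/det) · [[d, -b], [-b, a]] = [[0.1773, -0.0748],
 [-0.0748, 0.2659]].

Step 4 — quadratic form (x̄ - mu_0)^T · S^{-1} · (x̄ - mu_0):
  S^{-1} · (x̄ - mu_0) = (-0.1247, 0.4432),
  (x̄ - mu_0)^T · [...] = (0)·(-0.1247) + (1.6667)·(0.4432) = 0.7387.

Step 5 — scale by n: T² = 6 · 0.7387 = 4.4321.

T² ≈ 4.4321


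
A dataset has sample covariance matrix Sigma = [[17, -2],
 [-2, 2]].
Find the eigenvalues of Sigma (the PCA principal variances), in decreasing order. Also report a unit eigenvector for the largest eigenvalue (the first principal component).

Step 1 — characteristic polynomial of 2×2 Sigma:
  det(Sigma - λI) = λ² - trace · λ + det = 0.
  trace = 17 + 2 = 19, det = 17·2 - (-2)² = 30.
Step 2 — discriminant:
  Δ = trace² - 4·det = 361 - 120 = 241.
Step 3 — eigenvalues:
  λ = (trace ± √Δ)/2 = (19 ± 15.5242)/2,
  λ_1 = 17.2621,  λ_2 = 1.7379.

Step 4 — unit eigenvector for λ_1: solve (Sigma - λ_1 I)v = 0. First row:
  (17 - 17.2621)·v_x + (-2)·v_y = 0, i.e. (-0.2621)·v_x + (-2)·v_y = 0,
  so v ∝ (b, λ_1 - a) = (-2, 0.2621); multiply by -1 so the first entry is positive: u = (2, -0.2621).
  ||u|| = √((2)² + (-0.2621)²) = √(4.0687) ≈ 2.0171,
  v_1 = u/||u|| ≈ (0.9915, -0.1299) (||v_1|| = 1).

λ_1 = 17.2621,  λ_2 = 1.7379;  v_1 ≈ (0.9915, -0.1299)


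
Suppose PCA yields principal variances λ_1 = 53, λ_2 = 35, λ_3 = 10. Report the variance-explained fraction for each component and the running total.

Step 1 — total variance = trace(Sigma) = Σ λ_i = 53 + 35 + 10 = 98.

Step 2 — fraction explained by component i = λ_i / Σ λ:
  PC1: 53/98 = 0.5408
  PC2: 35/98 = 0.3571
  PC3: 10/98 = 0.102

Step 3 — cumulative fraction after k components = (λ_1 + ... + λ_k) / Σ λ:
  k = 1: 53/98 = 0.5408
  k = 2: (53 + 35)/98 = 88/98 = 0.898
  k = 3: (53 + 35 + 10)/98 = 98/98 = 1

Summary (fraction, with percent):

explained: PC1 0.5408 (54.08%), PC2 0.3571 (35.71%), PC3 0.102 (10.2%);  cumulative: 0.5408, 0.898, 1


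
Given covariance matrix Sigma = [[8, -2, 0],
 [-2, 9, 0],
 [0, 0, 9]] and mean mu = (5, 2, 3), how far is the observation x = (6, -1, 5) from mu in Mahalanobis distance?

Step 1 — centre the observation: (x - mu) = (1, -3, 2).

Step 2 — invert Sigma (cofactor / det for 3×3, or solve directly):
  Sigma^{-1} = [[0.1324, 0.0294, 0],
 [0.0294, 0.1176, 0],
 [0, 0, 0.1111]].

Step 3 — form the quadratic (x - mu)^T · Sigma^{-1} · (x - mu):
  Sigma^{-1} · (x - mu) = (0.0441, -0.3235, 0.2222).
  (x - mu)^T · [Sigma^{-1} · (x - mu)] = (1)·(0.0441) + (-3)·(-0.3235) + (2)·(0.2222) = 1.4592.

Step 4 — take square root: d = √(1.4592) ≈ 1.208.

d(x, mu) = √(1.4592) ≈ 1.208


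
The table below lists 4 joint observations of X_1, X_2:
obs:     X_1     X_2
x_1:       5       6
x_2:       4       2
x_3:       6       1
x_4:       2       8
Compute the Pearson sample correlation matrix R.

Step 1 — column means:
  mean(X_1) = (5 + 4 + 6 + 2) / 4 = 17/4 = 4.25
  mean(X_2) = (6 + 2 + 1 + 8) / 4 = 17/4 = 4.25

Step 2 — sample variances and covariances s[i,j] = (1/(n-1)) · Σ_k (x_{k,i} - mean_i) · (x_{k,j} - mean_j), with n-1 = 3:
  s[X_1,X_1] = ((0.75)·(0.75) + (-0.25)·(-0.25) + (1.75)·(1.75) + (-2.25)·(-2.25)) / 3 = 8.75/3 = 2.9167
  s[X_1,X_2] = ((0.75)·(1.75) + (-0.25)·(-2.25) + (1.75)·(-3.25) + (-2.25)·(3.75)) / 3 = -12.25/3 = -4.0833
  s[X_2,X_2] = ((1.75)·(1.75) + (-2.25)·(-2.25) + (-3.25)·(-3.25) + (3.75)·(3.75)) / 3 = 32.75/3 = 10.9167
  Sample standard deviations s_i = √(s[i,i]):
  s(X_1) = √(2.9167) = 1.7078
  s(X_2) = √(10.9167) = 3.304

Step 3 — r_{ij} = s_{ij} / (s_i · s_j):
  r[X_1,X_1] = 1 (diagonal).
  r[X_1,X_2] = -4.0833 / (1.7078 · 3.304) = -4.0833 / 5.6427 = -0.7236
  r[X_2,X_2] = 1 (diagonal).

R is symmetric with unit diagonal. Assembling:

R = [[1, -0.7236],
 [-0.7236, 1]]


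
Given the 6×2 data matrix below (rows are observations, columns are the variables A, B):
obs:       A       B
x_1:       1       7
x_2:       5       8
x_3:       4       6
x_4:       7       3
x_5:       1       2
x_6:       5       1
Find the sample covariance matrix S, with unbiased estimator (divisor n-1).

Step 1 — column means:
  mean(A) = (1 + 5 + 4 + 7 + 1 + 5) / 6 = 23/6 = 3.8333
  mean(B) = (7 + 8 + 6 + 3 + 2 + 1) / 6 = 27/6 = 4.5

Step 2 — sample covariance S[i,j] = (1/(n-1)) · Σ_k (x_{k,i} - mean_i) · (x_{k,j} - mean_j), with n-1 = 5.
  S[A,A] = ((-2.8333)·(-2.8333) + (1.1667)·(1.1667) + (0.1667)·(0.1667) + (3.1667)·(3.1667) + (-2.8333)·(-2.8333) + (1.1667)·(1.1667)) / 5 = 28.8333/5 = 5.7667
  S[A,B] = ((-2.8333)·(2.5) + (1.1667)·(3.5) + (0.1667)·(1.5) + (3.1667)·(-1.5) + (-2.8333)·(-2.5) + (1.1667)·(-3.5)) / 5 = -4.5/5 = -0.9
  S[B,B] = ((2.5)·(2.5) + (3.5)·(3.5) + (1.5)·(1.5) + (-1.5)·(-1.5) + (-2.5)·(-2.5) + (-3.5)·(-3.5)) / 5 = 41.5/5 = 8.3

S is symmetric (S[j,i] = S[i,j]). Assembling:

S = [[5.7667, -0.9],
 [-0.9, 8.3]]


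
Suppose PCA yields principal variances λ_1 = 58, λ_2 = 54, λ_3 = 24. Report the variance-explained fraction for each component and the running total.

Step 1 — total variance = trace(Sigma) = Σ λ_i = 58 + 54 + 24 = 136.

Step 2 — fraction explained by component i = λ_i / Σ λ:
  PC1: 58/136 = 0.4265
  PC2: 54/136 = 0.3971
  PC3: 24/136 = 0.1765

Step 3 — cumulative fraction after k components = (λ_1 + ... + λ_k) / Σ λ:
  k = 1: 58/136 = 0.4265
  k = 2: (58 + 54)/136 = 112/136 = 0.8235
  k = 3: (58 + 54 + 24)/136 = 136/136 = 1

Summary (fraction, with percent):

explained: PC1 0.4265 (42.65%), PC2 0.3971 (39.71%), PC3 0.1765 (17.65%);  cumulative: 0.4265, 0.8235, 1


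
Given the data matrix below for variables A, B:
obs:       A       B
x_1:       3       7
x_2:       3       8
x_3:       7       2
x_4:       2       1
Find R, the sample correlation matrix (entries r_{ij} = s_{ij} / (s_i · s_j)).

Step 1 — column means:
  mean(A) = (3 + 3 + 7 + 2) / 4 = 15/4 = 3.75
  mean(B) = (7 + 8 + 2 + 1) / 4 = 18/4 = 4.5

Step 2 — sample variances and covariances s[i,j] = (1/(n-1)) · Σ_k (x_{k,i} - mean_i) · (x_{k,j} - mean_j), with n-1 = 3:
  s[A,A] = ((-0.75)·(-0.75) + (-0.75)·(-0.75) + (3.25)·(3.25) + (-1.75)·(-1.75)) / 3 = 14.75/3 = 4.9167
  s[A,B] = ((-0.75)·(2.5) + (-0.75)·(3.5) + (3.25)·(-2.5) + (-1.75)·(-3.5)) / 3 = -6.5/3 = -2.1667
  s[B,B] = ((2.5)·(2.5) + (3.5)·(3.5) + (-2.5)·(-2.5) + (-3.5)·(-3.5)) / 3 = 37/3 = 12.3333
  Sample standard deviations s_i = √(s[i,i]):
  s(A) = √(4.9167) = 2.2174
  s(B) = √(12.3333) = 3.5119

Step 3 — r_{ij} = s_{ij} / (s_i · s_j):
  r[A,A] = 1 (diagonal).
  r[A,B] = -2.1667 / (2.2174 · 3.5119) = -2.1667 / 7.7871 = -0.2782
  r[B,B] = 1 (diagonal).

R is symmetric with unit diagonal. Assembling:

R = [[1, -0.2782],
 [-0.2782, 1]]


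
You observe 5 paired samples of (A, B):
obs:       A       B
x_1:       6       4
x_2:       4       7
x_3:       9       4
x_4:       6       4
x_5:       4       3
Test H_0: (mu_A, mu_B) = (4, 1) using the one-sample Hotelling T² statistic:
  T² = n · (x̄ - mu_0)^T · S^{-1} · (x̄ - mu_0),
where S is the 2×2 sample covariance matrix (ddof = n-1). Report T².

Step 1 — sample mean vector:
  mean(A) = (6 + 4 + 9 + 6 + 4) / 5 = 29/5 = 5.8
  mean(B) = (4 + 7 + 4 + 4 + 3) / 5 = 22/5 = 4.4
  x̄ = (5.8, 4.4),  deviation x̄ - mu_0 = (5.8, 4.4) - (4, 1) = (1.8, 3.4).

Step 2 — sample covariance matrix, S[i,j] = (1/(n-1)) · Σ_k (x_{k,i} - mean_i) · (x_{k,j} - mean_j), divisor n-1 = 4:
  S[A,A] = ((0.2)·(0.2) + (-1.8)·(-1.8) + (3.2)·(3.2) + (0.2)·(0.2) + (-1.8)·(-1.8)) / 4 = 16.8/4 = 4.2
  S[A,B] = ((0.2)·(-0.4) + (-1.8)·(2.6) + (3.2)·(-0.4) + (0.2)·(-0.4) + (-1.8)·(-1.4)) / 4 = -3.6/4 = -0.9
  S[B,B] = ((-0.4)·(-0.4) + (2.6)·(2.6) + (-0.4)·(-0.4) + (-0.4)·(-0.4) + (-1.4)·(-1.4)) / 4 = 9.2/4 = 2.3
  S = [[4.2, -0.9],
 [-0.9, 2.3]].

Step 3 — invert S. det(S) = 4.2·2.3 - (-0.9)² = 8.85.
  S^{-1} = (1/det) · [[d, -b], [-b, a]] = [[0.2599, 0.1017],
 [0.1017, 0.4746]].

Step 4 — quadratic form (x̄ - mu_0)^T · S^{-1} · (x̄ - mu_0):
  S^{-1} · (x̄ - mu_0) = (0.8136, 1.7966),
  (x̄ - mu_0)^T · [...] = (1.8)·(0.8136) + (3.4)·(1.7966) = 7.5729.

Step 5 — scale by n: T² = 5 · 7.5729 = 37.8644.

T² ≈ 37.8644


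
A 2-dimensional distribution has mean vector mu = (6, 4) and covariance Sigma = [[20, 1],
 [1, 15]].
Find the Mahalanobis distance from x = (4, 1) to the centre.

Step 1 — centre the observation: (x - mu) = (-2, -3).

Step 2 — invert Sigma. det(Sigma) = 20·15 - (1)² = 299.
  Sigma^{-1} = (1/det) · [[d, -b], [-b, a]] = [[0.0502, -0.0033],
 [-0.0033, 0.0669]].

Step 3 — form the quadratic (x - mu)^T · Sigma^{-1} · (x - mu):
  Sigma^{-1} · (x - mu) = (-0.0903, -0.194).
  (x - mu)^T · [Sigma^{-1} · (x - mu)] = (-2)·(-0.0903) + (-3)·(-0.194) = 0.7625.

Step 4 — take square root: d = √(0.7625) ≈ 0.8732.

d(x, mu) = √(0.7625) ≈ 0.8732


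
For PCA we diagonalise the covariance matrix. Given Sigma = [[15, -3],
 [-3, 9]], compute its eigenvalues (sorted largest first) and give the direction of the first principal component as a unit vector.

Step 1 — characteristic polynomial of 2×2 Sigma:
  det(Sigma - λI) = λ² - trace · λ + det = 0.
  trace = 15 + 9 = 24, det = 15·9 - (-3)² = 126.
Step 2 — discriminant:
  Δ = trace² - 4·det = 576 - 504 = 72.
Step 3 — eigenvalues:
  λ = (trace ± √Δ)/2 = (24 ± 8.4853)/2,
  λ_1 = 16.2426,  λ_2 = 7.7574.

Step 4 — unit eigenvector for λ_1: solve (Sigma - λ_1 I)v = 0. First row:
  (15 - 16.2426)·v_x + (-3)·v_y = 0, i.e. (-1.2426)·v_x + (-3)·v_y = 0,
  so v ∝ (b, λ_1 - a) = (-3, 1.2426); multiply by -1 so the first entry is positive: u = (3, -1.2426).
  ||u|| = √((3)² + (-1.2426)²) = √(10.5442) ≈ 3.2472,
  v_1 = u/||u|| ≈ (0.9239, -0.3827) (||v_1|| = 1).

λ_1 = 16.2426,  λ_2 = 7.7574;  v_1 ≈ (0.9239, -0.3827)


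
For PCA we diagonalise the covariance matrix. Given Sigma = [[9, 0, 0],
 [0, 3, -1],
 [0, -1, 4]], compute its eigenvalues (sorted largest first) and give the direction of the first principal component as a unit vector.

Step 1 — characteristic polynomial p(λ) = det(λI - Sigma) = λ³ - tr·λ² + c_1·λ - det, where tr = trace, c_1 = sum of the principal 2×2 minors, det = det(Sigma):
  tr = 9 + 3 + 4 = 16,
  c_1 = (9·3 - (0)²) + (9·4 - (0)²) + (3·4 - (-1)²) = 27 + 36 + 11 = 74,
  det = 9·(3·4 - (-1)²) - (0)·((0)·4 - (-1)·(0)) + (0)·((0)·(-1) - 3·(0)) = 9·(11) - (0)·(0) + (0)·(0) = 99.
  So p(λ) = λ³ - 16λ² + 74λ - 99.
Step 2 — look for an integer root (rational root theorem: any rational root is an integer divisor of 99). Testing λ = 9:
  p(9) = 729 - 1296 + 666 - 99 = 0  ✓
  Dividing out (λ - 9): p(λ) = (λ - 9)(λ² - 7λ + 11).
Step 3 — remaining eigenvalues from the quadratic λ² - 7λ + 11 = 0:
  Δ = 7² - 4·11 = 49 - 44 = 5,  λ = (7 ± √5)/2 = (7 ± 2.2361)/2 ≈ 4.618 or 2.382.
  Sorted: λ_1 = 9,  λ_2 = 4.618,  λ_3 = 2.382  (check: sum = 16 = tr ✓).

Step 4 — unit eigenvector for λ_1 = 9: v spans the null space of (Sigma - λ_1 I), whose rows are
  r_1 = (0, 0, 0),  r_2 = (0, -6, -1),  r_3 = (0, -1, -5).
  v is orthogonal to every row, so take v ∝ r_2 × r_3 = ((-6)·(-5) - (-1)·(-1), (-1)·(0) - (0)·(-5), (0)·(-1) - (-6)·(0)) = (29, 0, 0).
  Rescale (divide by 29): u = (1, 0, 0).
  ||u|| = √((1)² + (0)² + (0)²) = √(1) = 1,  v_1 = u/||u|| ≈ (1, 0, 0) (||v_1|| = 1).

λ_1 = 9,  λ_2 = 4.618,  λ_3 = 2.382;  v_1 ≈ (1, 0, 0)


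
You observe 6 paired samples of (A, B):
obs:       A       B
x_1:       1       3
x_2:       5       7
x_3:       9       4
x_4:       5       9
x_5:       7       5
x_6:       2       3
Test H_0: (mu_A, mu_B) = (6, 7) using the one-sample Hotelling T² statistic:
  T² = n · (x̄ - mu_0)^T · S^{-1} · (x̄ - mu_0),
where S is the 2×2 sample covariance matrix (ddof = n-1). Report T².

Step 1 — sample mean vector:
  mean(A) = (1 + 5 + 9 + 5 + 7 + 2) / 6 = 29/6 = 4.8333
  mean(B) = (3 + 7 + 4 + 9 + 5 + 3) / 6 = 31/6 = 5.1667
  x̄ = (4.8333, 5.1667),  deviation x̄ - mu_0 = (4.8333, 5.1667) - (6, 7) = (-1.1667, -1.8333).

Step 2 — sample covariance matrix, S[i,j] = (1/(n-1)) · Σ_k (x_{k,i} - mean_i) · (x_{k,j} - mean_j), divisor n-1 = 5:
  S[A,A] = ((-3.8333)·(-3.8333) + (0.1667)·(0.1667) + (4.1667)·(4.1667) + (0.1667)·(0.1667) + (2.1667)·(2.1667) + (-2.8333)·(-2.8333)) / 5 = 44.8333/5 = 8.9667
  S[A,B] = ((-3.8333)·(-2.1667) + (0.1667)·(1.8333) + (4.1667)·(-1.1667) + (0.1667)·(3.8333) + (2.1667)·(-0.1667) + (-2.8333)·(-2.1667)) / 5 = 10.1667/5 = 2.0333
  S[B,B] = ((-2.1667)·(-2.1667) + (1.8333)·(1.8333) + (-1.1667)·(-1.1667) + (3.8333)·(3.8333) + (-0.1667)·(-0.1667) + (-2.1667)·(-2.1667)) / 5 = 28.8333/5 = 5.7667
  S = [[8.9667, 2.0333],
 [2.0333, 5.7667]].

Step 3 — invert S. det(S) = 8.9667·5.7667 - (2.0333)² = 47.5733.
  S^{-1} = (1/det) · [[d, -b], [-b, a]] = [[0.1212, -0.0427],
 [-0.0427, 0.1885]].

Step 4 — quadratic form (x̄ - mu_0)^T · S^{-1} · (x̄ - mu_0):
  S^{-1} · (x̄ - mu_0) = (-0.0631, -0.2957),
  (x̄ - mu_0)^T · [...] = (-1.1667)·(-0.0631) + (-1.8333)·(-0.2957) = 0.6157.

Step 5 — scale by n: T² = 6 · 0.6157 = 3.6939.

T² ≈ 3.6939


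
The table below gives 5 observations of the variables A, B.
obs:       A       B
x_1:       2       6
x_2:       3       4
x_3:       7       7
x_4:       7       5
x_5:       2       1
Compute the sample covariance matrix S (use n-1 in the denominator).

Step 1 — column means:
  mean(A) = (2 + 3 + 7 + 7 + 2) / 5 = 21/5 = 4.2
  mean(B) = (6 + 4 + 7 + 5 + 1) / 5 = 23/5 = 4.6

Step 2 — sample covariance S[i,j] = (1/(n-1)) · Σ_k (x_{k,i} - mean_i) · (x_{k,j} - mean_j), with n-1 = 4.
  S[A,A] = ((-2.2)·(-2.2) + (-1.2)·(-1.2) + (2.8)·(2.8) + (2.8)·(2.8) + (-2.2)·(-2.2)) / 4 = 26.8/4 = 6.7
  S[A,B] = ((-2.2)·(1.4) + (-1.2)·(-0.6) + (2.8)·(2.4) + (2.8)·(0.4) + (-2.2)·(-3.6)) / 4 = 13.4/4 = 3.35
  S[B,B] = ((1.4)·(1.4) + (-0.6)·(-0.6) + (2.4)·(2.4) + (0.4)·(0.4) + (-3.6)·(-3.6)) / 4 = 21.2/4 = 5.3

S is symmetric (S[j,i] = S[i,j]). Assembling:

S = [[6.7, 3.35],
 [3.35, 5.3]]


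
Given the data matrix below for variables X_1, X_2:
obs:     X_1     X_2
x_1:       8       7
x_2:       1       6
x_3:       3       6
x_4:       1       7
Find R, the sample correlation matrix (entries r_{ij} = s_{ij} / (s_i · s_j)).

Step 1 — column means:
  mean(X_1) = (8 + 1 + 3 + 1) / 4 = 13/4 = 3.25
  mean(X_2) = (7 + 6 + 6 + 7) / 4 = 26/4 = 6.5

Step 2 — sample variances and covariances s[i,j] = (1/(n-1)) · Σ_k (x_{k,i} - mean_i) · (x_{k,j} - mean_j), with n-1 = 3:
  s[X_1,X_1] = ((4.75)·(4.75) + (-2.25)·(-2.25) + (-0.25)·(-0.25) + (-2.25)·(-2.25)) / 3 = 32.75/3 = 10.9167
  s[X_1,X_2] = ((4.75)·(0.5) + (-2.25)·(-0.5) + (-0.25)·(-0.5) + (-2.25)·(0.5)) / 3 = 2.5/3 = 0.8333
  s[X_2,X_2] = ((0.5)·(0.5) + (-0.5)·(-0.5) + (-0.5)·(-0.5) + (0.5)·(0.5)) / 3 = 1/3 = 0.3333
  Sample standard deviations s_i = √(s[i,i]):
  s(X_1) = √(10.9167) = 3.304
  s(X_2) = √(0.3333) = 0.5774

Step 3 — r_{ij} = s_{ij} / (s_i · s_j):
  r[X_1,X_1] = 1 (diagonal).
  r[X_1,X_2] = 0.8333 / (3.304 · 0.5774) = 0.8333 / 1.9076 = 0.4369
  r[X_2,X_2] = 1 (diagonal).

R is symmetric with unit diagonal. Assembling:

R = [[1, 0.4369],
 [0.4369, 1]]


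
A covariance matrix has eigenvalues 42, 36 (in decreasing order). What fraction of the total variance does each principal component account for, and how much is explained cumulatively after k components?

Step 1 — total variance = trace(Sigma) = Σ λ_i = 42 + 36 = 78.

Step 2 — fraction explained by component i = λ_i / Σ λ:
  PC1: 42/78 = 0.5385
  PC2: 36/78 = 0.4615

Step 3 — cumulative fraction after k components = (λ_1 + ... + λ_k) / Σ λ:
  k = 1: 42/78 = 0.5385
  k = 2: (42 + 36)/78 = 78/78 = 1

Summary (fraction, with percent):

explained: PC1 0.5385 (53.85%), PC2 0.4615 (46.15%);  cumulative: 0.5385, 1


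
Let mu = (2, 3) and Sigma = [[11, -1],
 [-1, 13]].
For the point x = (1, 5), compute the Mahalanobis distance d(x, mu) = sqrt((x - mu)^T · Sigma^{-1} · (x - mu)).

Step 1 — centre the observation: (x - mu) = (-1, 2).

Step 2 — invert Sigma. det(Sigma) = 11·13 - (-1)² = 142.
  Sigma^{-1} = (1/det) · [[d, -b], [-b, a]] = [[0.0915, 0.007],
 [0.007, 0.0775]].

Step 3 — form the quadratic (x - mu)^T · Sigma^{-1} · (x - mu):
  Sigma^{-1} · (x - mu) = (-0.0775, 0.1479).
  (x - mu)^T · [Sigma^{-1} · (x - mu)] = (-1)·(-0.0775) + (2)·(0.1479) = 0.3732.

Step 4 — take square root: d = √(0.3732) ≈ 0.6109.

d(x, mu) = √(0.3732) ≈ 0.6109


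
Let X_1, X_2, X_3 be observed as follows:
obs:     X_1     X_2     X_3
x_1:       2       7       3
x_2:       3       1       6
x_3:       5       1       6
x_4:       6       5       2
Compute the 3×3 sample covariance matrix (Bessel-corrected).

Step 1 — column means:
  mean(X_1) = (2 + 3 + 5 + 6) / 4 = 16/4 = 4
  mean(X_2) = (7 + 1 + 1 + 5) / 4 = 14/4 = 3.5
  mean(X_3) = (3 + 6 + 6 + 2) / 4 = 17/4 = 4.25

Step 2 — sample covariance S[i,j] = (1/(n-1)) · Σ_k (x_{k,i} - mean_i) · (x_{k,j} - mean_j), with n-1 = 3.
  S[X_1,X_1] = ((-2)·(-2) + (-1)·(-1) + (1)·(1) + (2)·(2)) / 3 = 10/3 = 3.3333
  S[X_1,X_2] = ((-2)·(3.5) + (-1)·(-2.5) + (1)·(-2.5) + (2)·(1.5)) / 3 = -4/3 = -1.3333
  S[X_1,X_3] = ((-2)·(-1.25) + (-1)·(1.75) + (1)·(1.75) + (2)·(-2.25)) / 3 = -2/3 = -0.6667
  S[X_2,X_2] = ((3.5)·(3.5) + (-2.5)·(-2.5) + (-2.5)·(-2.5) + (1.5)·(1.5)) / 3 = 27/3 = 9
  S[X_2,X_3] = ((3.5)·(-1.25) + (-2.5)·(1.75) + (-2.5)·(1.75) + (1.5)·(-2.25)) / 3 = -16.5/3 = -5.5
  S[X_3,X_3] = ((-1.25)·(-1.25) + (1.75)·(1.75) + (1.75)·(1.75) + (-2.25)·(-2.25)) / 3 = 12.75/3 = 4.25

S is symmetric (S[j,i] = S[i,j]). Assembling:

S = [[3.3333, -1.3333, -0.6667],
 [-1.3333, 9, -5.5],
 [-0.6667, -5.5, 4.25]]


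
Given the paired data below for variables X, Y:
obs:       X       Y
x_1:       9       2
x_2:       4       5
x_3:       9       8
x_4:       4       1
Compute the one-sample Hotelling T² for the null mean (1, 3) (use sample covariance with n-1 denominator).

Step 1 — sample mean vector:
  mean(X) = (9 + 4 + 9 + 4) / 4 = 26/4 = 6.5
  mean(Y) = (2 + 5 + 8 + 1) / 4 = 16/4 = 4
  x̄ = (6.5, 4),  deviation x̄ - mu_0 = (6.5, 4) - (1, 3) = (5.5, 1).

Step 2 — sample covariance matrix, S[i,j] = (1/(n-1)) · Σ_k (x_{k,i} - mean_i) · (x_{k,j} - mean_j), divisor n-1 = 3:
  S[X,X] = ((2.5)·(2.5) + (-2.5)·(-2.5) + (2.5)·(2.5) + (-2.5)·(-2.5)) / 3 = 25/3 = 8.3333
  S[X,Y] = ((2.5)·(-2) + (-2.5)·(1) + (2.5)·(4) + (-2.5)·(-3)) / 3 = 10/3 = 3.3333
  S[Y,Y] = ((-2)·(-2) + (1)·(1) + (4)·(4) + (-3)·(-3)) / 3 = 30/3 = 10
  S = [[8.3333, 3.3333],
 [3.3333, 10]].

Step 3 — invert S. det(S) = 8.3333·10 - (3.3333)² = 72.2222.
  S^{-1} = (1/det) · [[d, -b], [-b, a]] = [[0.1385, -0.0462],
 [-0.0462, 0.1154]].

Step 4 — quadratic form (x̄ - mu_0)^T · S^{-1} · (x̄ - mu_0):
  S^{-1} · (x̄ - mu_0) = (0.7154, -0.1385),
  (x̄ - mu_0)^T · [...] = (5.5)·(0.7154) + (1)·(-0.1385) = 3.7962.

Step 5 — scale by n: T² = 4 · 3.7962 = 15.1846.

T² ≈ 15.1846


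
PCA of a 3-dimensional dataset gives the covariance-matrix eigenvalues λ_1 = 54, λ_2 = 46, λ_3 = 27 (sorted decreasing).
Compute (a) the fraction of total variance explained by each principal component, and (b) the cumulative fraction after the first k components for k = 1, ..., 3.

Step 1 — total variance = trace(Sigma) = Σ λ_i = 54 + 46 + 27 = 127.

Step 2 — fraction explained by component i = λ_i / Σ λ:
  PC1: 54/127 = 0.4252
  PC2: 46/127 = 0.3622
  PC3: 27/127 = 0.2126

Step 3 — cumulative fraction after k components = (λ_1 + ... + λ_k) / Σ λ:
  k = 1: 54/127 = 0.4252
  k = 2: (54 + 46)/127 = 100/127 = 0.7874
  k = 3: (54 + 46 + 27)/127 = 127/127 = 1

Summary (fraction, with percent):

explained: PC1 0.4252 (42.52%), PC2 0.3622 (36.22%), PC3 0.2126 (21.26%);  cumulative: 0.4252, 0.7874, 1


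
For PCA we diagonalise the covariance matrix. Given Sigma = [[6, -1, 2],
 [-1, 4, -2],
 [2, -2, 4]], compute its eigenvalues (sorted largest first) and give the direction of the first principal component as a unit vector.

Step 1 — characteristic polynomial p(λ) = det(λI - Sigma) = λ³ - tr·λ² + c_1·λ - det, where tr = trace, c_1 = sum of the principal 2×2 minors, det = det(Sigma):
  tr = 6 + 4 + 4 = 14,
  c_1 = (6·4 - (-1)²) + (6·4 - (2)²) + (4·4 - (-2)²) = 23 + 20 + 12 = 55,
  det = 6·(4·4 - (-2)²) - (-1)·((-1)·4 - (-2)·(2)) + (2)·((-1)·(-2) - 4·(2)) = 6·(12) - (-1)·(0) + (2)·(-6) = 60.
  So p(λ) = λ³ - 14λ² + 55λ - 60.
Step 2 — look for an integer root (rational root theorem: any rational root is an integer divisor of 60). Testing λ = 4:
  p(4) = 64 - 224 + 220 - 60 = 0  ✓
  Dividing out (λ - 4): p(λ) = (λ - 4)(λ² - 10λ + 15).
Step 3 — remaining eigenvalues from the quadratic λ² - 10λ + 15 = 0:
  Δ = 10² - 4·15 = 100 - 60 = 40,  λ = (10 ± √40)/2 = (10 ± 6.3246)/2 ≈ 8.1623 or 1.8377.
  Sorted: λ_1 = 8.1623,  λ_2 = 4,  λ_3 = 1.8377  (check: sum = 14 = tr ✓).

Step 4 — unit eigenvector for λ_1 ≈ 8.1623: v spans the null space of (Sigma - λ_1 I), whose rows are
  r_1 = (-2.1623, -1, 2),  r_2 = (-1, -4.1623, -2),  r_3 = (2, -2, -4.1623).
  v is orthogonal to every row, so take v ∝ r_1 × r_2 = ((-1)·(-2) - (2)·(-4.1623), (2)·(-1) - (-2.1623)·(-2), (-2.1623)·(-4.1623) - (-1)·(-1)) ≈ (10.3246, -6.3246, 8).
  Let u = (10.3246, -6.3246, 8).
  ||u|| = √((10.3246)² + (-6.3246)² + (8)²) = √(210.5964) ≈ 14.5119,  v_1 = u/||u|| ≈ (0.7115, -0.4358, 0.5513) (||v_1|| = 1).

λ_1 = 8.1623,  λ_2 = 4,  λ_3 = 1.8377;  v_1 ≈ (0.7115, -0.4358, 0.5513)
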